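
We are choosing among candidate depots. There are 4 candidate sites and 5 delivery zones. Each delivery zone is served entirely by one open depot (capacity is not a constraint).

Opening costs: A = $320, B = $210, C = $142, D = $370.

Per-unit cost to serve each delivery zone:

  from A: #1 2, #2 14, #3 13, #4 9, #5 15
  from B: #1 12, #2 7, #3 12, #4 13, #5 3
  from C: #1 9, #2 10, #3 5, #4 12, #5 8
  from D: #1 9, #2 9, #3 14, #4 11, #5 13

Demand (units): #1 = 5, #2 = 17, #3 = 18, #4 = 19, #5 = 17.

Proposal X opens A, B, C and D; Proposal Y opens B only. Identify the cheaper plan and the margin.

Proposal Y is cheaper by 580.

Proposal X: {A, B, C, D}: #1→A 2·5=10, #2→B 7·17=119, #3→C 5·18=90, #4→A 9·19=171, #5→B 3·17=51. Service 441; fixed 1042; total 1483.
Proposal Y: {B}: #1→B 12·5=60, #2→B 7·17=119, #3→B 12·18=216, #4→B 13·19=247, #5→B 3·17=51. Service 693; fixed 210; total 903.
Difference: |1483 − 903| = 580.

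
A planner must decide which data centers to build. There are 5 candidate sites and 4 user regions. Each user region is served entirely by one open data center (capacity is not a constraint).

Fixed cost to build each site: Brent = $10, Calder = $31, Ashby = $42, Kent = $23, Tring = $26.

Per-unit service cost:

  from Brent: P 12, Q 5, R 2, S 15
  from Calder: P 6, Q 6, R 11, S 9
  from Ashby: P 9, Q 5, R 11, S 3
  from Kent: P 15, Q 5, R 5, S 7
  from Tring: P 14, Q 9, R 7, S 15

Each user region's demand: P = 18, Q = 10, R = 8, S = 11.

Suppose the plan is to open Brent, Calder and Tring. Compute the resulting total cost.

Total cost: 340

Each user region is assigned to its cheapest site among the open ones.
{Brent, Calder, Tring}: P→Calder 6·18=108, Q→Brent 5·10=50, R→Brent 2·8=16, S→Calder 9·11=99. Service 273; fixed 67; total 340.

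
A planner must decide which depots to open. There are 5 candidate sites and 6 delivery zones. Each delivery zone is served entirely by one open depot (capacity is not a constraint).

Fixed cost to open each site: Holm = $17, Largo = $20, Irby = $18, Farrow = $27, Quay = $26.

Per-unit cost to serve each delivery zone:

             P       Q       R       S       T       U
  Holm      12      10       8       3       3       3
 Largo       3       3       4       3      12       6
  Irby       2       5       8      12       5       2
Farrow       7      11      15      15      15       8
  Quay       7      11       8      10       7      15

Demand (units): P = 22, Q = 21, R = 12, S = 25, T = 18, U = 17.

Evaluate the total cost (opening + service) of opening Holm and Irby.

Each delivery zone is assigned to its cheapest site among the open ones.
{Holm, Irby}: P→Irby 2·22=44, Q→Irby 5·21=105, R→Holm 8·12=96, S→Holm 3·25=75, T→Holm 3·18=54, U→Irby 2·17=34. Service 408; fixed 35; total 443.

Total cost: 443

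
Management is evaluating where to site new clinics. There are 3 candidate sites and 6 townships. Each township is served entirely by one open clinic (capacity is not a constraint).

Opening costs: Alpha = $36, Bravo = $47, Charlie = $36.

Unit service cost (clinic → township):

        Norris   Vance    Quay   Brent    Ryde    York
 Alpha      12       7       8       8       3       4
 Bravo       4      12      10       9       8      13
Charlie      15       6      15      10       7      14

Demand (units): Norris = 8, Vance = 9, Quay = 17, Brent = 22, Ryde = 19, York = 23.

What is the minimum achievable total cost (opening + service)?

For any fixed open set, each township goes to its cheapest open site; total = fixed + service.
{Alpha, Bravo}: Norris→Bravo 4·8=32, Vance→Alpha 7·9=63, Quay→Alpha 8·17=136, Brent→Alpha 8·22=176, Ryde→Alpha 3·19=57, York→Alpha 4·23=92. Service 556; fixed 83; total 639.
{Alpha}: service 620 + fixed 36 = 656
{Alpha, Bravo, Charlie}: service 547 + fixed 119 = 666
No other subset beats 639.

Minimum total cost: 639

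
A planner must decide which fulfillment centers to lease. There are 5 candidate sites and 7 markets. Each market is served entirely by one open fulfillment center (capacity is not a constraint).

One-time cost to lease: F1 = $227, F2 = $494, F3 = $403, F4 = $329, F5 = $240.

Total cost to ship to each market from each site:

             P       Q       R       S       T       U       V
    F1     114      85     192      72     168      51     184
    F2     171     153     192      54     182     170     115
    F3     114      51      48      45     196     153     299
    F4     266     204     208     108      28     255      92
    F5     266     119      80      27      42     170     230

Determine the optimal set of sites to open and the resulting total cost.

For any fixed open set, each market goes to its cheapest open site; total = fixed + service.
{F1, F5}: P→F1 114, Q→F1 85, R→F5 80, S→F5 27, T→F5 42, U→F1 51, V→F1 184. Service 583; fixed 467; total 1050.
{F1}: P→F1 114, Q→F1 85, R→F1 192, S→F1 72, T→F1 168, U→F1 51, V→F1 184. Service 866; fixed 227; total 1093.
{F5}: service 934 + fixed 240 = 1174
{F1, F2, F3, F4, F5}: service 411 + fixed 1693 = 2104
No other subset beats 1050.

Open F1 and F5; minimum total cost 1050.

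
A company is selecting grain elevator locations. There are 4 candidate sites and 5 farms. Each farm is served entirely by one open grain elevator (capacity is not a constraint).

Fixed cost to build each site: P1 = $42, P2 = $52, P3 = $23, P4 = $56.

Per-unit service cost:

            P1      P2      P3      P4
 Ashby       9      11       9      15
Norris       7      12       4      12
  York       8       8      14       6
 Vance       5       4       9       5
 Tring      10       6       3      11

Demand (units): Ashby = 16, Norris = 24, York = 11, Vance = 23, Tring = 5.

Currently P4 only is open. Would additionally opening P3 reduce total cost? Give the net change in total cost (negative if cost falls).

Yes — net change −305 (cost falls by 305).

Current service cost with {P4}: 764.
Adding P3: each farm re-picks its cheapest; new service cost 436, saving 328.
Extra fixed cost: 23. Net change = 23 − 328 = -305.
(Totals: 820 → 515.)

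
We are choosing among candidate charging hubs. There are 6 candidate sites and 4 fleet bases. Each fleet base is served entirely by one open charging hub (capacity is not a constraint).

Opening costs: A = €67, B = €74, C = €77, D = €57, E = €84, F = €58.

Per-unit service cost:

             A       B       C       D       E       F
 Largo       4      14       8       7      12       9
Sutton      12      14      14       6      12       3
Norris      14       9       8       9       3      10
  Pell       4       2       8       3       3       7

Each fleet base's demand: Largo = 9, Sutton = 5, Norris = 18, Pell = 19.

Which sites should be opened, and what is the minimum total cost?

For any fixed open set, each fleet base goes to its cheapest open site; total = fixed + service.
{D, E}: Largo→D 7·9=63, Sutton→D 6·5=30, Norris→E 3·18=54, Pell→D 3·19=57. Service 204; fixed 141; total 345.
{E, F}: Largo→F 9·9=81, Sutton→F 3·5=15, Norris→E 3·18=54, Pell→E 3·19=57. Service 207; fixed 142; total 349.
{A, E}: Largo→A 4·9=36, Sutton→A 12·5=60, Norris→E 3·18=54, Pell→E 3·19=57. Service 207; fixed 151; total 358.
{A, B, C, D, E, F}: service 143 + fixed 417 = 560
No other subset beats 345.

Open D and E; minimum total cost 345.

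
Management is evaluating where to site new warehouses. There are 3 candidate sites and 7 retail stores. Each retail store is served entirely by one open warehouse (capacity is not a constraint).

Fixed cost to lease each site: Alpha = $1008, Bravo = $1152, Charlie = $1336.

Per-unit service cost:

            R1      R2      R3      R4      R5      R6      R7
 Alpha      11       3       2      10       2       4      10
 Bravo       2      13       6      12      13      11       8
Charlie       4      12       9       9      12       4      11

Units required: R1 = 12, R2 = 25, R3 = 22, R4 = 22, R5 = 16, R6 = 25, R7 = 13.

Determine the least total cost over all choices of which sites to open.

Minimum total cost: 1741

For any fixed open set, each retail store goes to its cheapest open site; total = fixed + service.
{Alpha}: R1→Alpha 11·12=132, R2→Alpha 3·25=75, R3→Alpha 2·22=44, R4→Alpha 10·22=220, R5→Alpha 2·16=32, R6→Alpha 4·25=100, R7→Alpha 10·13=130. Service 733; fixed 1008; total 1741.
{Bravo}: R1→Bravo 2·12=24, R2→Bravo 13·25=325, R3→Bravo 6·22=132, R4→Bravo 12·22=264, R5→Bravo 13·16=208, R6→Bravo 11·25=275, R7→Bravo 8·13=104. Service 1332; fixed 1152; total 2484.
{Charlie}: service 1179 + fixed 1336 = 2515
{Alpha, Bravo, Charlie}: service 577 + fixed 3496 = 4073
(All 7 nonempty subsets were checked; Alpha only is lowest.)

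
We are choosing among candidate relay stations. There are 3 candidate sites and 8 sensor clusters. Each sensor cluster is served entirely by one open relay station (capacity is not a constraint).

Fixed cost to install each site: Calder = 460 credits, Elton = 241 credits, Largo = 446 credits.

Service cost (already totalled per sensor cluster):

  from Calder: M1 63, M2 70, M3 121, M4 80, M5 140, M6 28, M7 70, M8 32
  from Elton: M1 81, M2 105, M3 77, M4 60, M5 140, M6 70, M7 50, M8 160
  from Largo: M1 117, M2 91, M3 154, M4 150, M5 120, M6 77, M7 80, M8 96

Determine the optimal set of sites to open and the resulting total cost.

For any fixed open set, each sensor cluster goes to its cheapest open site; total = fixed + service.
{Elton}: M1→Elton 81, M2→Elton 105, M3→Elton 77, M4→Elton 60, M5→Elton 140, M6→Elton 70, M7→Elton 50, M8→Elton 160. Service 743; fixed 241; total 984.
{Calder}: service 604 + fixed 460 = 1064
{Calder, Elton}: M1→Calder 63, M2→Calder 70, M3→Elton 77, M4→Elton 60, M5→Calder 140, M6→Calder 28, M7→Elton 50, M8→Calder 32. Service 520; fixed 701; total 1221.
{Calder, Elton, Largo}: M1→Calder 63, M2→Calder 70, M3→Elton 77, M4→Elton 60, M5→Largo 120, M6→Calder 28, M7→Elton 50, M8→Calder 32. Service 500; fixed 1147; total 1647.
No other subset beats 984.

Open Elton only; minimum total cost 984.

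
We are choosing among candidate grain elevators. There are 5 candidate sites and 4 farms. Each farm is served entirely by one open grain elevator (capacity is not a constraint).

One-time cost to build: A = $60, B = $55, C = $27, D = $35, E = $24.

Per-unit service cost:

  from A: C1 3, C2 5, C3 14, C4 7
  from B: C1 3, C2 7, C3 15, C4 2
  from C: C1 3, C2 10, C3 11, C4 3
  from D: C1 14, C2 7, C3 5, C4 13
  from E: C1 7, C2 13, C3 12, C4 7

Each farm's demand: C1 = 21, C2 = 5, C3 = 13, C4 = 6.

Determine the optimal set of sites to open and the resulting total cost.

Open C and D; minimum total cost 243.

For any fixed open set, each farm goes to its cheapest open site; total = fixed + service.
{C, D}: C1→C 3·21=63, C2→D 7·5=35, C3→D 5·13=65, C4→C 3·6=18. Service 181; fixed 62; total 243.
{B, D}: C1→B 3·21=63, C2→B 7·5=35, C3→D 5·13=65, C4→B 2·6=12. Service 175; fixed 90; total 265.
{C, D, E}: C1→C 3·21=63, C2→D 7·5=35, C3→D 5·13=65, C4→C 3·6=18. Service 181; fixed 86; total 267.
{A, B, C, D, E}: C1→A 3·21=63, C2→A 5·5=25, C3→D 5·13=65, C4→B 2·6=12. Service 165; fixed 201; total 366.
No other subset beats 243.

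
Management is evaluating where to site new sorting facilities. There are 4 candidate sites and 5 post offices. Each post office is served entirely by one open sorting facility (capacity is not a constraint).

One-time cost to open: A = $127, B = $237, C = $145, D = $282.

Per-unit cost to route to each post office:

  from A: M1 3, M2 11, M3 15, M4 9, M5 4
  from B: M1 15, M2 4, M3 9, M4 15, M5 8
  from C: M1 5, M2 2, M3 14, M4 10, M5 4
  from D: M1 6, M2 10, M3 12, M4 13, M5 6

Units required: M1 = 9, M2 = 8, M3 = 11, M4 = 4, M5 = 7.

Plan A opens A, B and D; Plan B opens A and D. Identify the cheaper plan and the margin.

Plan B is cheaper by 156.

Plan A: {A, B, D}: M1→A 3·9=27, M2→B 4·8=32, M3→B 9·11=99, M4→A 9·4=36, M5→A 4·7=28. Service 222; fixed 646; total 868.
Plan B: {A, D}: M1→A 3·9=27, M2→D 10·8=80, M3→D 12·11=132, M4→A 9·4=36, M5→A 4·7=28. Service 303; fixed 409; total 712.
Difference: |868 − 712| = 156.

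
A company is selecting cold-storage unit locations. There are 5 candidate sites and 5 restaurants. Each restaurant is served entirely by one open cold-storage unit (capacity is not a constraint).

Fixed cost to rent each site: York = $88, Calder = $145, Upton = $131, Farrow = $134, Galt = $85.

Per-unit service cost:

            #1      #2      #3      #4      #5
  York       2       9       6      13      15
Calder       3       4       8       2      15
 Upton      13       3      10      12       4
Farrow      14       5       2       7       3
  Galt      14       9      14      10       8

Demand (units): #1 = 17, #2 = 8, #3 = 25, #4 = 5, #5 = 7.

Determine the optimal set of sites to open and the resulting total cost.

Open York and Farrow; minimum total cost 402.

For any fixed open set, each restaurant goes to its cheapest open site; total = fixed + service.
{York, Farrow}: #1→York 2·17=34, #2→Farrow 5·8=40, #3→Farrow 2·25=50, #4→Farrow 7·5=35, #5→Farrow 3·7=21. Service 180; fixed 222; total 402.
{Calder, Farrow}: #1→Calder 3·17=51, #2→Calder 4·8=32, #3→Farrow 2·25=50, #4→Calder 2·5=10, #5→Farrow 3·7=21. Service 164; fixed 279; total 443.
{York, Farrow, Galt}: #1→York 2·17=34, #2→Farrow 5·8=40, #3→Farrow 2·25=50, #4→Farrow 7·5=35, #5→Farrow 3·7=21. Service 180; fixed 307; total 487.
{York, Calder, Upton, Farrow, Galt}: #1→York 2·17=34, #2→Upton 3·8=24, #3→Farrow 2·25=50, #4→Calder 2·5=10, #5→Farrow 3·7=21. Service 139; fixed 583; total 722.
No other subset beats 402.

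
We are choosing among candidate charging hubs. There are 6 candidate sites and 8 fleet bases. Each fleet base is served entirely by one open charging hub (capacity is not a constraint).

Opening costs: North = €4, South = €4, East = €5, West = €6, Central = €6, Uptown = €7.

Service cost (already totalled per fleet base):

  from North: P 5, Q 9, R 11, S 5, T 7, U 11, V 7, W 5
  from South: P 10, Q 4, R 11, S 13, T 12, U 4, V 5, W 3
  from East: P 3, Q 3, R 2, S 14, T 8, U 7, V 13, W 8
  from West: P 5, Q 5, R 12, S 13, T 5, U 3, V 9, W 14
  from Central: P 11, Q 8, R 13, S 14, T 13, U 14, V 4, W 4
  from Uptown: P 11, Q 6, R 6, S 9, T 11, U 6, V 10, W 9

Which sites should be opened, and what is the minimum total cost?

Open North, South and East; minimum total cost 45.

For any fixed open set, each fleet base goes to its cheapest open site; total = fixed + service.
{North, South, East}: P→East 3, Q→East 3, R→East 2, S→North 5, T→North 7, U→South 4, V→South 5, W→South 3. Service 32; fixed 13; total 45.
{North, South, East, West}: service 29 + fixed 19 = 48
{North, East}: service 39 + fixed 9 = 48
{North, South, East, West, Central, Uptown}: service 28 + fixed 32 = 60
No other subset beats 45.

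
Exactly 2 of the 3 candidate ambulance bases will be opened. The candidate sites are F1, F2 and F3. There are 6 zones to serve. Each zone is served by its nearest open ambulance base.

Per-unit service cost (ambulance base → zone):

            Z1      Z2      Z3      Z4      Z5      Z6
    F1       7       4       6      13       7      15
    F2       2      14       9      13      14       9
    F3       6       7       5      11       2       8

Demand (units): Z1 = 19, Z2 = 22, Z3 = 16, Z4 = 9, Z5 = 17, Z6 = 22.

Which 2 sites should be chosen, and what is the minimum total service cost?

Choose F2 and F3; total service cost 581.

With exactly 2 open, each zone uses its cheapest among the chosen.
{F2, F3}: Z1→F2 2·19=38, Z2→F3 7·22=154, Z3→F3 5·16=80, Z4→F3 11·9=99, Z5→F3 2·17=34, Z6→F3 8·22=176. Service cost 581.
{F1, F3}: service cost 591
{F1, F2}: service cost 656
Among all 3 size-2 choices, {F2, F3} is lowest.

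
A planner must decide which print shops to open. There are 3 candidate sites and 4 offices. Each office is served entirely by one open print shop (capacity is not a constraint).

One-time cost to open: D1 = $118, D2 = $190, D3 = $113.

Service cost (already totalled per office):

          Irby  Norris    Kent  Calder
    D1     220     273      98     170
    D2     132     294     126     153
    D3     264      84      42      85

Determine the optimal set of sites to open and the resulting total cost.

For any fixed open set, each office goes to its cheapest open site; total = fixed + service.
{D3}: Irby→D3 264, Norris→D3 84, Kent→D3 42, Calder→D3 85. Service 475; fixed 113; total 588.
{D2, D3}: Irby→D2 132, Norris→D3 84, Kent→D3 42, Calder→D3 85. Service 343; fixed 303; total 646.
{D1, D3}: Irby→D1 220, Norris→D3 84, Kent→D3 42, Calder→D3 85. Service 431; fixed 231; total 662.
{D1, D2, D3}: Irby→D2 132, Norris→D3 84, Kent→D3 42, Calder→D3 85. Service 343; fixed 421; total 764.
No other subset beats 588.

Open D3 only; minimum total cost 588.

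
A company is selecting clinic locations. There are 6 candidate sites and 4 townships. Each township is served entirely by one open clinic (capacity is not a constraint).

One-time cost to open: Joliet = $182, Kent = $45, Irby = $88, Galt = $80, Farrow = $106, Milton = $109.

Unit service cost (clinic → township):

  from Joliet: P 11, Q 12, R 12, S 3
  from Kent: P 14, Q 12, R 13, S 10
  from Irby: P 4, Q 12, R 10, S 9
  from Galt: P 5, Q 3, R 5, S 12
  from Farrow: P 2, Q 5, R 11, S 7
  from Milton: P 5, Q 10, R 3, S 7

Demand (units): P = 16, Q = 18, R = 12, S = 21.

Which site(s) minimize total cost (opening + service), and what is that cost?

For any fixed open set, each township goes to its cheapest open site; total = fixed + service.
{Galt, Farrow}: P→Farrow 2·16=32, Q→Galt 3·18=54, R→Galt 5·12=60, S→Farrow 7·21=147. Service 293; fixed 186; total 479.
{Galt, Milton}: P→Galt 5·16=80, Q→Galt 3·18=54, R→Milton 3·12=36, S→Milton 7·21=147. Service 317; fixed 189; total 506.
{Farrow}: P→Farrow 2·16=32, Q→Farrow 5·18=90, R→Farrow 11·12=132, S→Farrow 7·21=147. Service 401; fixed 106; total 507.
{Joliet, Kent, Irby, Galt, Farrow, Milton}: service 185 + fixed 610 = 795
No other subset beats 479.

Open Galt and Farrow; minimum total cost 479.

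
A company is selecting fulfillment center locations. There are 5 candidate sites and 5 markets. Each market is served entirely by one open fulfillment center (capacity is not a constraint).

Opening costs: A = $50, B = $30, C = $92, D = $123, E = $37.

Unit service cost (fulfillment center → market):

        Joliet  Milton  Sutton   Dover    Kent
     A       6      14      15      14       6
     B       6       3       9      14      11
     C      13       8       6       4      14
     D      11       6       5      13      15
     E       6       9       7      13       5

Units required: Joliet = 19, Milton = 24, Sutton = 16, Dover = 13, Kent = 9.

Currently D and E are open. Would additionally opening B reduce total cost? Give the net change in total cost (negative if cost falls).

Yes — net change −42 (cost falls by 42).

Current service cost with {D, E}: 552.
Adding B: each market re-picks its cheapest; new service cost 480, saving 72.
Extra fixed cost: 30. Net change = 30 − 72 = -42.
(Totals: 712 → 670.)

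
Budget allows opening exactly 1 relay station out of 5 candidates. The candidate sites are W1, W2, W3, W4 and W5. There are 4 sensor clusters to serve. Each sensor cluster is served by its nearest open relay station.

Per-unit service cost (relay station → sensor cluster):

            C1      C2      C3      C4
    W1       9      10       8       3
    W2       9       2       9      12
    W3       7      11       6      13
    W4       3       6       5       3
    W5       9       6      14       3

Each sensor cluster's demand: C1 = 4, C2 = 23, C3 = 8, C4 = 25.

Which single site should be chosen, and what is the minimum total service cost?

Choose W4 only; total service cost 265.

With exactly 1 open, each sensor cluster uses its cheapest among the chosen.
{W4}: C1→W4 3·4=12, C2→W4 6·23=138, C3→W4 5·8=40, C4→W4 3·25=75. Service cost 265.
{W5}: service cost 361
{W1}: service cost 405
Among all 5 size-1 choices, {W4} is lowest.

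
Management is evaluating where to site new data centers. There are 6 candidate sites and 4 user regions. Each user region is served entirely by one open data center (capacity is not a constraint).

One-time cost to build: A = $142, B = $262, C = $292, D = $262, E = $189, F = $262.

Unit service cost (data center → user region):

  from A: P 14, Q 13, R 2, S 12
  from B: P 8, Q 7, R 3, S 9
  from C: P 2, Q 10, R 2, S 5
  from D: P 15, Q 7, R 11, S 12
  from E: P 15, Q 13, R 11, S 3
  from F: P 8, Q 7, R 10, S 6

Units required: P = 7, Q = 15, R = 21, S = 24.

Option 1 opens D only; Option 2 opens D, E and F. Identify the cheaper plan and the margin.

Option 1: {D}: P→D 15·7=105, Q→D 7·15=105, R→D 11·21=231, S→D 12·24=288. Service 729; fixed 262; total 991.
Option 2: {D, E, F}: P→F 8·7=56, Q→D 7·15=105, R→F 10·21=210, S→E 3·24=72. Service 443; fixed 713; total 1156.
Difference: |991 − 1156| = 165.

Option 1 is cheaper by 165.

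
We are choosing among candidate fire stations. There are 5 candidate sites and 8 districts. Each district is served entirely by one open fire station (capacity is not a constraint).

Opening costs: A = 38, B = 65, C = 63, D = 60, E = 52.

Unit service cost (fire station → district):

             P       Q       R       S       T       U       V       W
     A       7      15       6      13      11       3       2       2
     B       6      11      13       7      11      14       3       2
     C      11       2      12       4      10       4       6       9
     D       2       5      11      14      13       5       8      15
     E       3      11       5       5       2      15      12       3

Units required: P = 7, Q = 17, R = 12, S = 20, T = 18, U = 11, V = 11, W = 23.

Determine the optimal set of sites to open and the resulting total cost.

Open A, C and E; minimum total cost 485.

For any fixed open set, each district goes to its cheapest open site; total = fixed + service.
{A, C, E}: P→E 3·7=21, Q→C 2·17=34, R→E 5·12=60, S→C 4·20=80, T→E 2·18=36, U→A 3·11=33, V→A 2·11=22, W→A 2·23=46. Service 332; fixed 153; total 485.
{C, E}: service 410 + fixed 115 = 525
{B, C, E}: P→E 3·7=21, Q→C 2·17=34, R→E 5·12=60, S→C 4·20=80, T→E 2·18=36, U→C 4·11=44, V→B 3·11=33, W→B 2·23=46. Service 354; fixed 180; total 534.
{A, B, C, D, E}: P→D 2·7=14, Q→C 2·17=34, R→E 5·12=60, S→C 4·20=80, T→E 2·18=36, U→A 3·11=33, V→A 2·11=22, W→A 2·23=46. Service 325; fixed 278; total 603.
No other subset beats 485.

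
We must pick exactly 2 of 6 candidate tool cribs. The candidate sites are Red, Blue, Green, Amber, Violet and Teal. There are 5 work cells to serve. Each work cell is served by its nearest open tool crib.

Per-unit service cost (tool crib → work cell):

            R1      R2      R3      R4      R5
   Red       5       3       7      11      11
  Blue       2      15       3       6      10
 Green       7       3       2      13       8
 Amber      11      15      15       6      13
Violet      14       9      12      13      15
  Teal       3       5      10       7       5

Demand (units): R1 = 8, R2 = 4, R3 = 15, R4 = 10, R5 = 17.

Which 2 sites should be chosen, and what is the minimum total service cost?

With exactly 2 open, each work cell uses its cheapest among the chosen.
{Green, Teal}: R1→Teal 3·8=24, R2→Green 3·4=12, R3→Green 2·15=30, R4→Teal 7·10=70, R5→Teal 5·17=85. Service cost 221.
{Blue, Teal}: service cost 226
{Blue, Green}: service cost 254
Among all 15 size-2 choices, {Green, Teal} is lowest.

Choose Green and Teal; total service cost 221.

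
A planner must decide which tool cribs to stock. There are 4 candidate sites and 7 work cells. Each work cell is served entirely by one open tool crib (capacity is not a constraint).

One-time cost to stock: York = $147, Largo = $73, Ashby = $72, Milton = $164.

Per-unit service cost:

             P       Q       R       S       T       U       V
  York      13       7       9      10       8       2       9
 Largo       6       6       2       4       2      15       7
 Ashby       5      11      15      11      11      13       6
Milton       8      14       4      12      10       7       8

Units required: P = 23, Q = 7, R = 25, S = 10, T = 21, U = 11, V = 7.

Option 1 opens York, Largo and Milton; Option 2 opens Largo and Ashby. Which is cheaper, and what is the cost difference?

Option 1: {York, Largo, Milton}: P→Largo 6·23=138, Q→Largo 6·7=42, R→Largo 2·25=50, S→Largo 4·10=40, T→Largo 2·21=42, U→York 2·11=22, V→Largo 7·7=49. Service 383; fixed 384; total 767.
Option 2: {Largo, Ashby}: P→Ashby 5·23=115, Q→Largo 6·7=42, R→Largo 2·25=50, S→Largo 4·10=40, T→Largo 2·21=42, U→Ashby 13·11=143, V→Ashby 6·7=42. Service 474; fixed 145; total 619.
Difference: |767 − 619| = 148.

Option 2 is cheaper by 148.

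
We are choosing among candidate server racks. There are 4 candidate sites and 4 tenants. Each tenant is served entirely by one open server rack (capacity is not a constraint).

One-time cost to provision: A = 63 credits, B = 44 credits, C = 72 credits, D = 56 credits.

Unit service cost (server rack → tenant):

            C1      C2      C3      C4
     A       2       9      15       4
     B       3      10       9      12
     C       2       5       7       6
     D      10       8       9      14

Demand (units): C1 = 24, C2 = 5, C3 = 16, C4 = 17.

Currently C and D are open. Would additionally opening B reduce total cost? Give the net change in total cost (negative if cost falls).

Current service cost with {C, D}: 287.
Adding B: each tenant re-picks its cheapest; new service cost 287, saving 0.
Extra fixed cost: 44. Net change = 44 − 0 = 44.
(Totals: 415 → 459.)

No — net change +44 (cost rises by 44).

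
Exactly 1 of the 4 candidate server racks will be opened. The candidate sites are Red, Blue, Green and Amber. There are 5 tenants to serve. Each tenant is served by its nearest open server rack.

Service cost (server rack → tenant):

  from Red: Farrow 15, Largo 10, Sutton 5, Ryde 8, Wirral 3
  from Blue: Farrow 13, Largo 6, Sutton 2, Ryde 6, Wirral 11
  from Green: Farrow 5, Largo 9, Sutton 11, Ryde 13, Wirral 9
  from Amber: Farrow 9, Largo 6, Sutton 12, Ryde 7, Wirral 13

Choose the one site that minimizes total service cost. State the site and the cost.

Choose Blue only; total service cost 38.

With exactly 1 open, each tenant uses its cheapest among the chosen.
{Blue}: Farrow→Blue 13, Largo→Blue 6, Sutton→Blue 2, Ryde→Blue 6, Wirral→Blue 11. Service cost 38.
{Red}: service cost 41
{Green}: service cost 47
Among all 4 size-1 choices, {Blue} is lowest.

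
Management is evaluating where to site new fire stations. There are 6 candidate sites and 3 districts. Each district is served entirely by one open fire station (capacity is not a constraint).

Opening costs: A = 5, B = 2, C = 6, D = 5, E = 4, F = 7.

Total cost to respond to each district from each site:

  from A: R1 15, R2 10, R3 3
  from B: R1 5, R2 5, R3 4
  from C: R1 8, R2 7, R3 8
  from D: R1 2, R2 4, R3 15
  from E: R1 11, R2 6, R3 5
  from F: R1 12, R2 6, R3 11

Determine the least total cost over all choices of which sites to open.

Minimum total cost: 16

For any fixed open set, each district goes to its cheapest open site; total = fixed + service.
{B}: R1→B 5, R2→B 5, R3→B 4. Service 14; fixed 2; total 16.
{B, D}: service 10 + fixed 7 = 17
{A, D}: R1→D 2, R2→D 4, R3→A 3. Service 9; fixed 10; total 19.
{A, B, C, D, E, F}: service 9 + fixed 29 = 38
No other subset beats 16.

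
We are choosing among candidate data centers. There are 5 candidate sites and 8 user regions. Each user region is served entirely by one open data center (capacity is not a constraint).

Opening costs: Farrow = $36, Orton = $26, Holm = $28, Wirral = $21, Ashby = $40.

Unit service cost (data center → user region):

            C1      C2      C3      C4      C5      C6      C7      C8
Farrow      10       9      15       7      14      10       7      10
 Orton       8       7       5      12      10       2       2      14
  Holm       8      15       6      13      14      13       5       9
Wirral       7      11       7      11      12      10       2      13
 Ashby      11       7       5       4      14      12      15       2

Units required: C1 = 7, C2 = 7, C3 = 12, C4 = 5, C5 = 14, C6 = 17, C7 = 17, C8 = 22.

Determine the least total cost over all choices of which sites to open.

Minimum total cost: 503

For any fixed open set, each user region goes to its cheapest open site; total = fixed + service.
{Orton, Ashby}: C1→Orton 8·7=56, C2→Orton 7·7=49, C3→Orton 5·12=60, C4→Ashby 4·5=20, C5→Orton 10·14=140, C6→Orton 2·17=34, C7→Orton 2·17=34, C8→Ashby 2·22=44. Service 437; fixed 66; total 503.
{Orton, Wirral, Ashby}: C1→Wirral 7·7=49, C2→Orton 7·7=49, C3→Orton 5·12=60, C4→Ashby 4·5=20, C5→Orton 10·14=140, C6→Orton 2·17=34, C7→Orton 2·17=34, C8→Ashby 2·22=44. Service 430; fixed 87; total 517.
{Orton, Holm, Ashby}: service 437 + fixed 94 = 531
{Farrow, Orton, Holm, Wirral, Ashby}: service 430 + fixed 151 = 581
No other subset beats 503.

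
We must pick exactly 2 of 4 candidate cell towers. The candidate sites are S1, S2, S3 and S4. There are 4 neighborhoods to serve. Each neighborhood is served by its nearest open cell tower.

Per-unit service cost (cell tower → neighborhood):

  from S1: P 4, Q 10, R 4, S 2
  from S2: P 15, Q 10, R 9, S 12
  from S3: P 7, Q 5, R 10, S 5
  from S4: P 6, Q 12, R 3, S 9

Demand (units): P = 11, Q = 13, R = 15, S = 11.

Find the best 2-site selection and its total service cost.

With exactly 2 open, each neighborhood uses its cheapest among the chosen.
{S1, S3}: P→S1 4·11=44, Q→S3 5·13=65, R→S1 4·15=60, S→S1 2·11=22. Service cost 191.
{S3, S4}: service cost 231
{S1, S4}: service cost 241
Among all 6 size-2 choices, {S1, S3} is lowest.

Choose S1 and S3; total service cost 191.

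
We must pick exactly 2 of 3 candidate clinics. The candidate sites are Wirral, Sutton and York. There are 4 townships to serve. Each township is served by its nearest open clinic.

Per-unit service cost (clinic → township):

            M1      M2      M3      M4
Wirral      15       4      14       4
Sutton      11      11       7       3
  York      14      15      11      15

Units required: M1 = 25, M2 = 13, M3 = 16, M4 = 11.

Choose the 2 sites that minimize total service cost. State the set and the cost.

Choose Wirral and Sutton; total service cost 472.

With exactly 2 open, each township uses its cheapest among the chosen.
{Wirral, Sutton}: M1→Sutton 11·25=275, M2→Wirral 4·13=52, M3→Sutton 7·16=112, M4→Sutton 3·11=33. Service cost 472.
{Sutton, York}: service cost 563
{Wirral, York}: service cost 622
Among all 3 size-2 choices, {Wirral, Sutton} is lowest.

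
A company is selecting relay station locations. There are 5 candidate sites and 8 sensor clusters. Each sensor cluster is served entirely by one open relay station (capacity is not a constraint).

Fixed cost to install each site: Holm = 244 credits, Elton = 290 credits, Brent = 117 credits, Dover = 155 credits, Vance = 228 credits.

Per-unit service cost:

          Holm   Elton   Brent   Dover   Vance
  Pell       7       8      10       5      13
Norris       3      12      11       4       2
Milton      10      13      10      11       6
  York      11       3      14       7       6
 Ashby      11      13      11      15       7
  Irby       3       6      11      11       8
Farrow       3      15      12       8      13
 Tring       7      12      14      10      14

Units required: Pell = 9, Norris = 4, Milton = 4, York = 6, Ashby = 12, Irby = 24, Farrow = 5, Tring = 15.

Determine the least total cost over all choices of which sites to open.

For any fixed open set, each sensor cluster goes to its cheapest open site; total = fixed + service.
{Holm}: Pell→Holm 7·9=63, Norris→Holm 3·4=12, Milton→Holm 10·4=40, York→Holm 11·6=66, Ashby→Holm 11·12=132, Irby→Holm 3·24=72, Farrow→Holm 3·5=15, Tring→Holm 7·15=105. Service 505; fixed 244; total 749.
{Holm, Dover}: Pell→Dover 5·9=45, Norris→Holm 3·4=12, Milton→Holm 10·4=40, York→Dover 7·6=42, Ashby→Holm 11·12=132, Irby→Holm 3·24=72, Farrow→Holm 3·5=15, Tring→Holm 7·15=105. Service 463; fixed 399; total 862.
{Holm, Brent}: service 505 + fixed 361 = 866
{Holm, Elton, Brent, Dover, Vance}: service 371 + fixed 1034 = 1405
No other subset beats 749.

Minimum total cost: 749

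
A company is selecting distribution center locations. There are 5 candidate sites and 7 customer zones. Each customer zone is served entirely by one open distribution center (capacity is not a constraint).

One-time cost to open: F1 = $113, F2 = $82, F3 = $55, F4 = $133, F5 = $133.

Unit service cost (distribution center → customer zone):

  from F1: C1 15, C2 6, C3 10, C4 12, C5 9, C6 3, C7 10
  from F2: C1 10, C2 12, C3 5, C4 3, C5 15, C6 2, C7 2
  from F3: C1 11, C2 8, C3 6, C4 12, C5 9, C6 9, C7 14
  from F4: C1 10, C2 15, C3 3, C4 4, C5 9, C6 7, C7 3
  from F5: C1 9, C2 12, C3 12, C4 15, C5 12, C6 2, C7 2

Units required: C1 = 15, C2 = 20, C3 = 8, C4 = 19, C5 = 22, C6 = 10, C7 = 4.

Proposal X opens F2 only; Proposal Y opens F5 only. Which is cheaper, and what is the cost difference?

Proposal X: {F2}: C1→F2 10·15=150, C2→F2 12·20=240, C3→F2 5·8=40, C4→F2 3·19=57, C5→F2 15·22=330, C6→F2 2·10=20, C7→F2 2·4=8. Service 845; fixed 82; total 927.
Proposal Y: {F5}: C1→F5 9·15=135, C2→F5 12·20=240, C3→F5 12·8=96, C4→F5 15·19=285, C5→F5 12·22=264, C6→F5 2·10=20, C7→F5 2·4=8. Service 1048; fixed 133; total 1181.
Difference: |927 − 1181| = 254.

Proposal X is cheaper by 254.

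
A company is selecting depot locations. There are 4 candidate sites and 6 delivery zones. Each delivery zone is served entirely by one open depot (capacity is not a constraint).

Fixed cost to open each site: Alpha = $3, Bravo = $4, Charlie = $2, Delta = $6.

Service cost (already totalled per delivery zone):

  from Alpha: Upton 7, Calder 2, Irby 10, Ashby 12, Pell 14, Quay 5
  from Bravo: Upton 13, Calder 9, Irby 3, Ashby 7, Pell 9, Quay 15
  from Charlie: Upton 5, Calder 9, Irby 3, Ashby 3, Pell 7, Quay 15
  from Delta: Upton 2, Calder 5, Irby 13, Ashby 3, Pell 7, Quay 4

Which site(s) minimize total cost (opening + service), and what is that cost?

Open Alpha and Charlie; minimum total cost 30.

For any fixed open set, each delivery zone goes to its cheapest open site; total = fixed + service.
{Alpha, Charlie}: Upton→Charlie 5, Calder→Alpha 2, Irby→Charlie 3, Ashby→Charlie 3, Pell→Charlie 7, Quay→Alpha 5. Service 25; fixed 5; total 30.
{Alpha, Charlie, Delta}: Upton→Delta 2, Calder→Alpha 2, Irby→Charlie 3, Ashby→Charlie 3, Pell→Charlie 7, Quay→Delta 4. Service 21; fixed 11; total 32.
{Charlie, Delta}: service 24 + fixed 8 = 32
{Alpha, Bravo, Charlie, Delta}: service 21 + fixed 15 = 36
No other subset beats 30.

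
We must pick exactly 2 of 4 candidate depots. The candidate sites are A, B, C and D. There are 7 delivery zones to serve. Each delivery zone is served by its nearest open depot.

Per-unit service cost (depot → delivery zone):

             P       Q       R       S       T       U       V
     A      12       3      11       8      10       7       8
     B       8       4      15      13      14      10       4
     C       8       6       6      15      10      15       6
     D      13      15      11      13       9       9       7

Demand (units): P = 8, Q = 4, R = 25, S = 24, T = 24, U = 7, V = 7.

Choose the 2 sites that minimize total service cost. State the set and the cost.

Choose A and C; total service cost 749.

With exactly 2 open, each delivery zone uses its cheapest among the chosen.
{A, C}: P→C 8·8=64, Q→A 3·4=12, R→C 6·25=150, S→A 8·24=192, T→A 10·24=240, U→A 7·7=49, V→C 6·7=42. Service cost 749.
{A, B}: service cost 860
{C, D}: service cost 871
Among all 6 size-2 choices, {A, C} is lowest.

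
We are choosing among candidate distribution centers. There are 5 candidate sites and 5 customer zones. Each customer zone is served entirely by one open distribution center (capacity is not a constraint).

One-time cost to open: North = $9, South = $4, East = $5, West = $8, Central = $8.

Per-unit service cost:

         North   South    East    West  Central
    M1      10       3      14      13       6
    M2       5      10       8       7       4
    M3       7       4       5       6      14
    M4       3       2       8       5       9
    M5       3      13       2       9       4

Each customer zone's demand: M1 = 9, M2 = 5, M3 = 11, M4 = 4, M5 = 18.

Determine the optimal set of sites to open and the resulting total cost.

Open South, East and Central; minimum total cost 152.

For any fixed open set, each customer zone goes to its cheapest open site; total = fixed + service.
{South, East, Central}: M1→South 3·9=27, M2→Central 4·5=20, M3→South 4·11=44, M4→South 2·4=8, M5→East 2·18=36. Service 135; fixed 17; total 152.
{North, South, East}: service 140 + fixed 18 = 158
{South, East, West, Central}: M1→South 3·9=27, M2→Central 4·5=20, M3→South 4·11=44, M4→South 2·4=8, M5→East 2·18=36. Service 135; fixed 25; total 160.
{North, South, East, West, Central}: service 135 + fixed 34 = 169
No other subset beats 152.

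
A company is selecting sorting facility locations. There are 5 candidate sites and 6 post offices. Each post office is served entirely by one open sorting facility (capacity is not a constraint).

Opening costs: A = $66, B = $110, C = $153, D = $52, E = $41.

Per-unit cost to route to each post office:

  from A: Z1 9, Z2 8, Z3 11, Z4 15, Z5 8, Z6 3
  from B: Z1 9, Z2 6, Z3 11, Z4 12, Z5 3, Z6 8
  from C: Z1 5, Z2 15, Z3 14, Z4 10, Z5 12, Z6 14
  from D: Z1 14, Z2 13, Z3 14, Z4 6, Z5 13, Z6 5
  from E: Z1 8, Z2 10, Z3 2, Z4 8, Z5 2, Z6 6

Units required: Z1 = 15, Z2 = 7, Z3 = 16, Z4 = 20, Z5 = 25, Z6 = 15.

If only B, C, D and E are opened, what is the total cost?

Total cost: 750

Each post office is assigned to its cheapest site among the open ones.
{B, C, D, E}: Z1→C 5·15=75, Z2→B 6·7=42, Z3→E 2·16=32, Z4→D 6·20=120, Z5→E 2·25=50, Z6→D 5·15=75. Service 394; fixed 356; total 750.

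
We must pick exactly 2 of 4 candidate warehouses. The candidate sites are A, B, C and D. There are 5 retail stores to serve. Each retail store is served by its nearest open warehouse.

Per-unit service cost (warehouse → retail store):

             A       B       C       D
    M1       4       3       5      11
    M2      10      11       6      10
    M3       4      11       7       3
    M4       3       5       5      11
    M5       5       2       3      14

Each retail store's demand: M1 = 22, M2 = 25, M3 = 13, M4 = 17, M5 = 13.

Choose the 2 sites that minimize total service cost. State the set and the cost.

Choose A and C; total service cost 380.

With exactly 2 open, each retail store uses its cheapest among the chosen.
{A, C}: M1→A 4·22=88, M2→C 6·25=150, M3→A 4·13=52, M4→A 3·17=51, M5→C 3·13=39. Service cost 380.
{B, C}: service cost 418
{C, D}: service cost 423
Among all 6 size-2 choices, {A, C} is lowest.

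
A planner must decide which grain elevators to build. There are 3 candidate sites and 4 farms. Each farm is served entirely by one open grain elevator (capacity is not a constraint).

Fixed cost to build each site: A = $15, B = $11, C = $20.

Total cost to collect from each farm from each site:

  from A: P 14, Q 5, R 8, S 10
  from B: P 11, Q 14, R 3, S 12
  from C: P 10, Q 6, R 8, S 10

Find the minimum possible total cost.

For any fixed open set, each farm goes to its cheapest open site; total = fixed + service.
{B}: P→B 11, Q→B 14, R→B 3, S→B 12. Service 40; fixed 11; total 51.
{A}: service 37 + fixed 15 = 52
{C}: P→C 10, Q→C 6, R→C 8, S→C 10. Service 34; fixed 20; total 54.
{A, B, C}: P→C 10, Q→A 5, R→B 3, S→A 10. Service 28; fixed 46; total 74.
(All 7 nonempty subsets were checked; B only is lowest.)

Minimum total cost: 51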